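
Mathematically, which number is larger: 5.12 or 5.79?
5.79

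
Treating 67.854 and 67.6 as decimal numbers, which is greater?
67.854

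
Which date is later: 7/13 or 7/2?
7/13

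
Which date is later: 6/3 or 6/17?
6/17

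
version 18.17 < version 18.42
True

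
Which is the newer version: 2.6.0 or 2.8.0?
2.8.0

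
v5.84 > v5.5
True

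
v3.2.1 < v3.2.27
True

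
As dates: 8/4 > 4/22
True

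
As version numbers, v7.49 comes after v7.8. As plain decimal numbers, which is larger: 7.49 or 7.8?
7.8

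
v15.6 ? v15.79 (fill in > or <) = <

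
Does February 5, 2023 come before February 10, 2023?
Yes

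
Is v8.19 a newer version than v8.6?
Yes. Version numbers are compared segment by segment as integers, not as decimals: minor version 19 > 6, so v8.19 > v8.6 (even though the decimal 8.19 < 8.6).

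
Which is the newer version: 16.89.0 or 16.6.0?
16.89.0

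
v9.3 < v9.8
True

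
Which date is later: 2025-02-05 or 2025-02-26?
2025-02-26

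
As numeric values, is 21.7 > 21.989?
False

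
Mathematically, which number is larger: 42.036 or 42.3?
42.3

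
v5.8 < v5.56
True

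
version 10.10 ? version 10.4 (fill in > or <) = >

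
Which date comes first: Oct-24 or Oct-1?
Oct-1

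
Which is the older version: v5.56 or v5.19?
v5.19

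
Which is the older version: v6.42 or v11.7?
v6.42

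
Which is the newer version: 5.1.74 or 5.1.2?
5.1.74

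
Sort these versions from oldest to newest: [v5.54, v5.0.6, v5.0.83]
[v5.0.6, v5.0.83, v5.54]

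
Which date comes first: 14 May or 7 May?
7 May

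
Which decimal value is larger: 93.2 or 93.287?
93.287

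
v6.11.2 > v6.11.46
False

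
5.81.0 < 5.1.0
False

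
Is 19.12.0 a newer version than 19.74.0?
No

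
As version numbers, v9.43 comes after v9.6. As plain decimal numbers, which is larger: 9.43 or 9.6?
9.6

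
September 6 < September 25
True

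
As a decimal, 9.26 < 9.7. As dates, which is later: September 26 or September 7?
September 26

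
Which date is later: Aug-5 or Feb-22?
Aug-5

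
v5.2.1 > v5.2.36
False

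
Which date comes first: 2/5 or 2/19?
2/5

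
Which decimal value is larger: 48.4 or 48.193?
48.4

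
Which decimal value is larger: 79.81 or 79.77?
79.81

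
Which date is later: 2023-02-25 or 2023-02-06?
2023-02-25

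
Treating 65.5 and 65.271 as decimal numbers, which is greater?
65.5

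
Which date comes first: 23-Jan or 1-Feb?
23-Jan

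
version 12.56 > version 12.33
True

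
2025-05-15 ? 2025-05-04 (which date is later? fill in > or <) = >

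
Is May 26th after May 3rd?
Yes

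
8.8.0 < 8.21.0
True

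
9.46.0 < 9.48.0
True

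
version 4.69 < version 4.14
False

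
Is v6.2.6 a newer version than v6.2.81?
No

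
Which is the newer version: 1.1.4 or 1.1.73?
1.1.73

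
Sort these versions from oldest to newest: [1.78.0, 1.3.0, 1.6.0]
[1.3.0, 1.6.0, 1.78.0]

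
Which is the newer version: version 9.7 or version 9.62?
version 9.62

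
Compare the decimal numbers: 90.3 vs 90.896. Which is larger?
90.896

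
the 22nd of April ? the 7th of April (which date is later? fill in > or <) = >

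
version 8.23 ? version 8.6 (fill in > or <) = >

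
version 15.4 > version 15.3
True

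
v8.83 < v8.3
False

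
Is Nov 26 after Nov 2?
Yes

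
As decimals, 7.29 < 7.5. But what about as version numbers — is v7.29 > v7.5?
True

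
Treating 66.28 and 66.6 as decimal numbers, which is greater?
66.6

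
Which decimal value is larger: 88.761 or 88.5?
88.761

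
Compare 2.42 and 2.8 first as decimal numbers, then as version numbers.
As decimals: 2.42 < 2.8. As versions: v2.42 > v2.8 (minor version 42 > 8).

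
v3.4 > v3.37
False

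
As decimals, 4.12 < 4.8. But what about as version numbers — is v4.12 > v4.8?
True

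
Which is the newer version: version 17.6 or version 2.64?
version 17.6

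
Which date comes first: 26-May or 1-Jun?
26-May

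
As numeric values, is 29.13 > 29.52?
False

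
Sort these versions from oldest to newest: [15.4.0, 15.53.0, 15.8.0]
[15.4.0, 15.8.0, 15.53.0]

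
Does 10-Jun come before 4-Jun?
No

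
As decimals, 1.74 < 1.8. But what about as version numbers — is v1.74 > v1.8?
True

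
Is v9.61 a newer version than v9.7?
Yes. Version numbers are compared segment by segment as integers, not as decimals: minor version 61 > 7, so v9.61 > v9.7 (even though the decimal 9.61 < 9.7).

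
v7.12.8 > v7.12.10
False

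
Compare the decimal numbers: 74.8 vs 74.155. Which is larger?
74.8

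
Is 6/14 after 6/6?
Yes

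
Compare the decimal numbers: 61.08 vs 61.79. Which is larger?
61.79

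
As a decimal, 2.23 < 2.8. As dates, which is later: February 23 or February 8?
February 23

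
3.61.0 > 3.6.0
True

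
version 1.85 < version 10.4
True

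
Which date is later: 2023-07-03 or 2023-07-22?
2023-07-22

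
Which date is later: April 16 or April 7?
April 16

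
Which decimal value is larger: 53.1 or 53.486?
53.486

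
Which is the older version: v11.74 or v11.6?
v11.6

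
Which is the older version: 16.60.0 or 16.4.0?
16.4.0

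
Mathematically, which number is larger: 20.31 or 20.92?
20.92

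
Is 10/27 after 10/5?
Yes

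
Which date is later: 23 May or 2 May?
23 May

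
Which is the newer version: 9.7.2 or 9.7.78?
9.7.78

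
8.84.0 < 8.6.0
False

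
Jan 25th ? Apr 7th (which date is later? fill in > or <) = <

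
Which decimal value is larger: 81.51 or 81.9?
81.9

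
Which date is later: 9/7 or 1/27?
9/7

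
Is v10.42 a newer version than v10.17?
Yes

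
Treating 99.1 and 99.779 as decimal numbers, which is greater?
99.779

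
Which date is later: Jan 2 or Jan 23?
Jan 23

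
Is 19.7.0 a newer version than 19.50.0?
No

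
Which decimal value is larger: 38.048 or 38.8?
38.8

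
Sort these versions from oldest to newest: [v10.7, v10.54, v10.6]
[v10.6, v10.7, v10.54]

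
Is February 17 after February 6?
Yes. Day 17 comes after day 6 in February — this is a date comparison, not a decimal one (the decimal 2.17 would be smaller than 2.6).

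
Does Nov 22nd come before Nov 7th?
No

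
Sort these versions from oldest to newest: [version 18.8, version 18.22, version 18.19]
[version 18.8, version 18.19, version 18.22]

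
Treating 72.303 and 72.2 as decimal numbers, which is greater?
72.303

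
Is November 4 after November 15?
No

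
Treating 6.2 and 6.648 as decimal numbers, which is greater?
6.648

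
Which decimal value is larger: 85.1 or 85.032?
85.1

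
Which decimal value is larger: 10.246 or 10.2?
10.246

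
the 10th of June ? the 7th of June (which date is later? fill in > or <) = >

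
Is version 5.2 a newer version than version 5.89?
No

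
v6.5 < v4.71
False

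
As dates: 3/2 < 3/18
True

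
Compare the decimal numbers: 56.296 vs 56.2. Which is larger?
56.296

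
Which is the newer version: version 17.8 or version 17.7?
version 17.8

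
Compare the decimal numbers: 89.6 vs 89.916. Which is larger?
89.916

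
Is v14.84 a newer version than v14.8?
Yes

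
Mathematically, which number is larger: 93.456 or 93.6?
93.6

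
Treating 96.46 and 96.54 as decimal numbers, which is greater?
96.54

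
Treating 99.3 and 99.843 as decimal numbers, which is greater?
99.843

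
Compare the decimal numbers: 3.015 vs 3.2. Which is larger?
3.2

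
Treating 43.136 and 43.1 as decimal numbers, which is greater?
43.136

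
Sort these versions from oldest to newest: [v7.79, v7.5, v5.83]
[v5.83, v7.5, v7.79]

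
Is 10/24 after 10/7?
Yes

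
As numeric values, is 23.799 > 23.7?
True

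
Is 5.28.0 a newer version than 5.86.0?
No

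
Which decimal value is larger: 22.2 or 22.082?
22.2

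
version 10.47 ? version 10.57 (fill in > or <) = <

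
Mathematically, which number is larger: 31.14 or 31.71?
31.71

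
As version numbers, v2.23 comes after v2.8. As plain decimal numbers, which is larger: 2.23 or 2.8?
2.8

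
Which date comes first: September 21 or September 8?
September 8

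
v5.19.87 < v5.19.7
False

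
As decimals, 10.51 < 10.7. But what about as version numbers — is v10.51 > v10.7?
True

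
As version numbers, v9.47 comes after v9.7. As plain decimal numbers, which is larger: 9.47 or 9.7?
9.7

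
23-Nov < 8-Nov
False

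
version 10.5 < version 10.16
True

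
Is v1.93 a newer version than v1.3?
Yes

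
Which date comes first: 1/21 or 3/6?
1/21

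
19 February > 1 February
True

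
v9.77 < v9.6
False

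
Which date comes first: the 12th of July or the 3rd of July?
the 3rd of July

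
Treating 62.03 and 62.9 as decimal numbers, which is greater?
62.9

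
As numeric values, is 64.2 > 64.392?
False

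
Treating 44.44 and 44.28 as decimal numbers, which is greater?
44.44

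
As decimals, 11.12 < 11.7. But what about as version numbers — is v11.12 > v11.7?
True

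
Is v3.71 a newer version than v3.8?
Yes. Version numbers are compared segment by segment as integers, not as decimals: minor version 71 > 8, so v3.71 > v3.8 (even though the decimal 3.71 < 3.8).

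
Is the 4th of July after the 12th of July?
No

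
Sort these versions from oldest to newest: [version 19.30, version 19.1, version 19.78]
[version 19.1, version 19.30, version 19.78]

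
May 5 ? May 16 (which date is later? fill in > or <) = <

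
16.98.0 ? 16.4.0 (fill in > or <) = >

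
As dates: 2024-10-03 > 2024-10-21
False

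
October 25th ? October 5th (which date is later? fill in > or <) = >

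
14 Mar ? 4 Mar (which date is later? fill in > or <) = >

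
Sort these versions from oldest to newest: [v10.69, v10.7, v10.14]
[v10.7, v10.14, v10.69]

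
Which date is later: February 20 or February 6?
February 20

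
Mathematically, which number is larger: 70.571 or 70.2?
70.571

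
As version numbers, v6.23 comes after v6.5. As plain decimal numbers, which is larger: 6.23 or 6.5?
6.5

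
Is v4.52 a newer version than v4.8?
Yes. Version numbers are compared segment by segment as integers, not as decimals: minor version 52 > 8, so v4.52 > v4.8 (even though the decimal 4.52 < 4.8).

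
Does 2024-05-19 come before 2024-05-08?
No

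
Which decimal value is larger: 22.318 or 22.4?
22.4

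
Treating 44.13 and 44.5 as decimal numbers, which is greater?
44.5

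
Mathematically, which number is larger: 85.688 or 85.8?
85.8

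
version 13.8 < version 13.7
False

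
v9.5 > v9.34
False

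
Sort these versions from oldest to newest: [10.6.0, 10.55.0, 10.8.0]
[10.6.0, 10.8.0, 10.55.0]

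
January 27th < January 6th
False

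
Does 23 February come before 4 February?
No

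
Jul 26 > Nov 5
False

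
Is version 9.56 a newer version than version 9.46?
Yes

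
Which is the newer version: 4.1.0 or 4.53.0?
4.53.0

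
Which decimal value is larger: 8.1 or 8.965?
8.965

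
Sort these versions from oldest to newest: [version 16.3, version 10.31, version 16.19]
[version 10.31, version 16.3, version 16.19]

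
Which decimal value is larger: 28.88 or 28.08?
28.88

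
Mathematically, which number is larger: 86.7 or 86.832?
86.832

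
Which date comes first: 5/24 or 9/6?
5/24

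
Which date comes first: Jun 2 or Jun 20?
Jun 2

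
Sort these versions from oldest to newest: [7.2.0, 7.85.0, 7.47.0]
[7.2.0, 7.47.0, 7.85.0]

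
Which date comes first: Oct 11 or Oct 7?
Oct 7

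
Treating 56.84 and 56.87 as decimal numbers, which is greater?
56.87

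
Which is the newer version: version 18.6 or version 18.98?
version 18.98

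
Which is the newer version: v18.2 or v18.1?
v18.2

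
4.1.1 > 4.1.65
False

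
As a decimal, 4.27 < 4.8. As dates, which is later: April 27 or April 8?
April 27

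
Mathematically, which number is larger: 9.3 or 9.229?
9.3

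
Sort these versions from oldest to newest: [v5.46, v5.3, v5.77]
[v5.3, v5.46, v5.77]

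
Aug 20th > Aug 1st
True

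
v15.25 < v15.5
False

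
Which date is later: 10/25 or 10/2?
10/25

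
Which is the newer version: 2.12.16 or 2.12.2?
2.12.16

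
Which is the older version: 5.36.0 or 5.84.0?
5.36.0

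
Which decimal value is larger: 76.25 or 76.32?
76.32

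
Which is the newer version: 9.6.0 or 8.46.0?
9.6.0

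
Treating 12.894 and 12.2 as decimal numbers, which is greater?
12.894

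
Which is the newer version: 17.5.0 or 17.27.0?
17.27.0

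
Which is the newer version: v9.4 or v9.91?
v9.91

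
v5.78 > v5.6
True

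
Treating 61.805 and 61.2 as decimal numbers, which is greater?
61.805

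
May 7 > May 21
False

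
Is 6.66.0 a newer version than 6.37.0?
Yes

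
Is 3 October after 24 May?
Yes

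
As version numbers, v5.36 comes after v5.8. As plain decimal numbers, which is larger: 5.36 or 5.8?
5.8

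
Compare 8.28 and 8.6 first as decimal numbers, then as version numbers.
As decimals: 8.28 < 8.6. As versions: v8.28 > v8.6 (minor version 28 > 6).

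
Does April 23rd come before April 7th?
No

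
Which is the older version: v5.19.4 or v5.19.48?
v5.19.4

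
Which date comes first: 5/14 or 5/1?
5/1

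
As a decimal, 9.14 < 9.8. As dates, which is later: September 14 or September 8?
September 14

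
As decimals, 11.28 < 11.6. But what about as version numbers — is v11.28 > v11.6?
True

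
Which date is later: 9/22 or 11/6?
11/6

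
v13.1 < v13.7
True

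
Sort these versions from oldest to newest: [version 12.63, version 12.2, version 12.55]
[version 12.2, version 12.55, version 12.63]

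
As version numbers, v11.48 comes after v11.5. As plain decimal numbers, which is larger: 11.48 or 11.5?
11.5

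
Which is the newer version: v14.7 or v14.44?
v14.44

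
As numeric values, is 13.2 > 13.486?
False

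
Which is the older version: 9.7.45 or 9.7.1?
9.7.1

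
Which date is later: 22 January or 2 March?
2 March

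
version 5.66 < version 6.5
True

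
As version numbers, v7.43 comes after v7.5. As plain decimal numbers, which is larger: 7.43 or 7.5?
7.5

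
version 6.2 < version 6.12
True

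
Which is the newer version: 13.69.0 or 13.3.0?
13.69.0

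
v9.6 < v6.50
False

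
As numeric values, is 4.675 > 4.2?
True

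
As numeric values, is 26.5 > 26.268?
True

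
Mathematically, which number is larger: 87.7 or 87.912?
87.912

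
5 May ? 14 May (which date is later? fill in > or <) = <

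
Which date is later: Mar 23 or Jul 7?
Jul 7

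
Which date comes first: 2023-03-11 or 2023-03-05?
2023-03-05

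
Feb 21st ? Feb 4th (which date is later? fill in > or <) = >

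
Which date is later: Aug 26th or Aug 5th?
Aug 26th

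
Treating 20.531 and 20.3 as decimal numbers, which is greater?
20.531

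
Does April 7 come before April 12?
Yes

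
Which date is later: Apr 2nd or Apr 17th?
Apr 17th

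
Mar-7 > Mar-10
False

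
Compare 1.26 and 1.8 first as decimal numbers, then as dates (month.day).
As decimals: 1.26 < 1.8. As dates: 1/26 is later than 1/8 (day 26 > day 8).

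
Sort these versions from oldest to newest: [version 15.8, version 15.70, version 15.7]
[version 15.7, version 15.8, version 15.70]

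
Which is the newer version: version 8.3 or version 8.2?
version 8.3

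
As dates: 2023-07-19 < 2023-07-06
False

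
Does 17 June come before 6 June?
No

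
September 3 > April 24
True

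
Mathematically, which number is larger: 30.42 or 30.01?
30.42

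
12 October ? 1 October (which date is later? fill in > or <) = >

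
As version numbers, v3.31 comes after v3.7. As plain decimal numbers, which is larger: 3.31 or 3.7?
3.7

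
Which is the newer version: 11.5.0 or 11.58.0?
11.58.0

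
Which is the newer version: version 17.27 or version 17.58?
version 17.58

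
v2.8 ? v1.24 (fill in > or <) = >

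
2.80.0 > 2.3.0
True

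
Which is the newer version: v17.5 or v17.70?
v17.70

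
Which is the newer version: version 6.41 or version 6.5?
version 6.41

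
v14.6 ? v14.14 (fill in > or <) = <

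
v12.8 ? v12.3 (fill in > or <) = >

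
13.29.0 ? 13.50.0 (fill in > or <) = <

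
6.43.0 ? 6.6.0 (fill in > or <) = >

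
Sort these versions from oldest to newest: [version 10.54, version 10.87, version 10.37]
[version 10.37, version 10.54, version 10.87]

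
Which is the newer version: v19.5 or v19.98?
v19.98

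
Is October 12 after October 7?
Yes. Day 12 comes after day 7 in October — this is a date comparison, not a decimal one (the decimal 10.12 would be smaller than 10.7).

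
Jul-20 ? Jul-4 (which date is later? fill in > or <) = >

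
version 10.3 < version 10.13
True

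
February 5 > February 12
False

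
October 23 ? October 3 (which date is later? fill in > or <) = >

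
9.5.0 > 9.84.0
False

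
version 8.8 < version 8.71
True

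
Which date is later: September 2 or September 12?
September 12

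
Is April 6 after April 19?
No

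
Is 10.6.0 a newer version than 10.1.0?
Yes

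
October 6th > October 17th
False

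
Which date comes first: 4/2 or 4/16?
4/2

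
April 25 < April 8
False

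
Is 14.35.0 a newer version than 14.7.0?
Yes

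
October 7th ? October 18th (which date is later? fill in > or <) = <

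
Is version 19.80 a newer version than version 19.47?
Yes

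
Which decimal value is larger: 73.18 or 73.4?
73.4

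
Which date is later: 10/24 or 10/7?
10/24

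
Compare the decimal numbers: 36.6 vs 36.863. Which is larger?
36.863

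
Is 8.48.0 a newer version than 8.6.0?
Yes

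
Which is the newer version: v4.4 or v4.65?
v4.65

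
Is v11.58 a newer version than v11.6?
Yes. Version numbers are compared segment by segment as integers, not as decimals: minor version 58 > 6, so v11.58 > v11.6 (even though the decimal 11.58 < 11.6).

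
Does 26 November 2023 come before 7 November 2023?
No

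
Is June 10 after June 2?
Yes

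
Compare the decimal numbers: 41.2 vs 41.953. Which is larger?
41.953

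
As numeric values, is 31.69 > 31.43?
True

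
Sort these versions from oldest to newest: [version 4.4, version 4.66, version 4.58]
[version 4.4, version 4.58, version 4.66]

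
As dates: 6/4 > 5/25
True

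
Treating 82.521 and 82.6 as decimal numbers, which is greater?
82.6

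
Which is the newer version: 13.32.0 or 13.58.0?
13.58.0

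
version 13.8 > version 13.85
False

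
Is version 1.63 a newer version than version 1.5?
Yes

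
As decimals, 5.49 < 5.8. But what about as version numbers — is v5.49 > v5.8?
True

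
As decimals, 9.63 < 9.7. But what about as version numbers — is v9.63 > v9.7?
True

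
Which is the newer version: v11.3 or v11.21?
v11.21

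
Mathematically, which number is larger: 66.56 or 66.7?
66.7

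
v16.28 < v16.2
False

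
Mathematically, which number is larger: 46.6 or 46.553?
46.6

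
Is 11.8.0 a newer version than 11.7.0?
Yes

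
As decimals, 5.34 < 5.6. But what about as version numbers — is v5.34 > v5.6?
True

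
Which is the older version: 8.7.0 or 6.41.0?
6.41.0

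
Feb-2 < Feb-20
True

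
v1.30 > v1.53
False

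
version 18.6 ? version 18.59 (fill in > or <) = <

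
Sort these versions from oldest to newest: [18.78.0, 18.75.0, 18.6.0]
[18.6.0, 18.75.0, 18.78.0]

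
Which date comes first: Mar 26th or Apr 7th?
Mar 26th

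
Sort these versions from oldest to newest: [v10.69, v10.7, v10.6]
[v10.6, v10.7, v10.69]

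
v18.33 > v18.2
True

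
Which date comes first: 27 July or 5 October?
27 July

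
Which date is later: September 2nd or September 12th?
September 12th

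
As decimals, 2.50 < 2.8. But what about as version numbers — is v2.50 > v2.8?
True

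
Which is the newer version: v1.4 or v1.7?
v1.7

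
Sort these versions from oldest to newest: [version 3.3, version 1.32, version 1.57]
[version 1.32, version 1.57, version 3.3]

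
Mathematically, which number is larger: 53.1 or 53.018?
53.1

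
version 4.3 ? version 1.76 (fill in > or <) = >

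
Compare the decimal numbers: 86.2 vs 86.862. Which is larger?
86.862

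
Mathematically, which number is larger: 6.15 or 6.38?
6.38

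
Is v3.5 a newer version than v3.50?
No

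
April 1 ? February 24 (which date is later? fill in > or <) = >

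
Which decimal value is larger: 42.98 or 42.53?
42.98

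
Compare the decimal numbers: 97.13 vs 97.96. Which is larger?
97.96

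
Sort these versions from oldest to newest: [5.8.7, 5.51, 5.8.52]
[5.8.7, 5.8.52, 5.51]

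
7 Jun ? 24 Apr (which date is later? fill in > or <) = >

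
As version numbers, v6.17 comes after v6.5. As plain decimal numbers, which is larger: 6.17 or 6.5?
6.5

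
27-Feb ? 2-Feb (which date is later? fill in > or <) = >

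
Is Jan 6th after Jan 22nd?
No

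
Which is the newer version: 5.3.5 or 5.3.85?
5.3.85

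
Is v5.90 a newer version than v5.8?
Yes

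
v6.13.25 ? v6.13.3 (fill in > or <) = >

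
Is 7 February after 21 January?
Yes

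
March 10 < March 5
False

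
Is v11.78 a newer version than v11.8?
Yes. Version numbers are compared segment by segment as integers, not as decimals: minor version 78 > 8, so v11.78 > v11.8 (even though the decimal 11.78 < 11.8).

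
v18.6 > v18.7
False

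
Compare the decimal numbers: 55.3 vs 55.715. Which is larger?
55.715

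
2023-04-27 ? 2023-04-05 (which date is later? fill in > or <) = >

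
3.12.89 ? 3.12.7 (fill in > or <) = >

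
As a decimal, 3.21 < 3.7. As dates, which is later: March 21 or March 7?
March 21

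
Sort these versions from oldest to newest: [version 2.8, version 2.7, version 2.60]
[version 2.7, version 2.8, version 2.60]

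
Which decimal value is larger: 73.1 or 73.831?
73.831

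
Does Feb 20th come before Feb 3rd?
No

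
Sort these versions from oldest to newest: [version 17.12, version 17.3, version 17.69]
[version 17.3, version 17.12, version 17.69]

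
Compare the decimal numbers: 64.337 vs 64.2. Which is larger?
64.337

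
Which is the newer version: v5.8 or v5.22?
v5.22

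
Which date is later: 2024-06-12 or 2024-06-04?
2024-06-12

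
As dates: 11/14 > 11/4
True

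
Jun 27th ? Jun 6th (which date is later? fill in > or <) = >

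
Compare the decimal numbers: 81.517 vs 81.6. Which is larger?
81.6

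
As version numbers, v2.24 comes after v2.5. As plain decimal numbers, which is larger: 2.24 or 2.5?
2.5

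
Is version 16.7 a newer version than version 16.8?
No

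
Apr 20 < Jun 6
True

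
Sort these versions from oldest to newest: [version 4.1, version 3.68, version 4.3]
[version 3.68, version 4.1, version 4.3]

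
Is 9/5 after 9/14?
No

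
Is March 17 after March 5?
Yes. Day 17 comes after day 5 in March — this is a date comparison, not a decimal one (the decimal 3.17 would be smaller than 3.5).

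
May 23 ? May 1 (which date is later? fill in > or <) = >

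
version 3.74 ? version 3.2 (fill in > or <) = >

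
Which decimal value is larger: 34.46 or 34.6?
34.6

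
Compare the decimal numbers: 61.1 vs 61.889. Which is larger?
61.889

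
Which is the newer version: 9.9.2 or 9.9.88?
9.9.88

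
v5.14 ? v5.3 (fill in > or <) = >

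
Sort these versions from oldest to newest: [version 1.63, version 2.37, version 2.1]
[version 1.63, version 2.1, version 2.37]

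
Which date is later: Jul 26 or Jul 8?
Jul 26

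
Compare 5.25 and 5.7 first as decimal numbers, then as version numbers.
As decimals: 5.25 < 5.7. As versions: v5.25 > v5.7 (minor version 25 > 7).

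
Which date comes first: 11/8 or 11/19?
11/8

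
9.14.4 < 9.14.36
True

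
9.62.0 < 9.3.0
False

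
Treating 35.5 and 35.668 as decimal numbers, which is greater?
35.668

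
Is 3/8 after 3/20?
No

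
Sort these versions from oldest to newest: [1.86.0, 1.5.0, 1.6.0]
[1.5.0, 1.6.0, 1.86.0]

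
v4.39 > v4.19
True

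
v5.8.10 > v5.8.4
True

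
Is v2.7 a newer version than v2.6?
Yes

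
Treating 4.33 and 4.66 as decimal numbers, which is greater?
4.66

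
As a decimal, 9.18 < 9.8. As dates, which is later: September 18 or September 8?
September 18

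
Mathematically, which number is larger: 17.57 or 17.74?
17.74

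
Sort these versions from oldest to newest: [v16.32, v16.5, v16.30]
[v16.5, v16.30, v16.32]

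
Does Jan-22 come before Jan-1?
No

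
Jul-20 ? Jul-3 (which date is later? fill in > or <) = >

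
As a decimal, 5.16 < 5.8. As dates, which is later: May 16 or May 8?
May 16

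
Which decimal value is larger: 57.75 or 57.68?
57.75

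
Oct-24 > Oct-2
True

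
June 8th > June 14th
False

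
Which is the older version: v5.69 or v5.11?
v5.11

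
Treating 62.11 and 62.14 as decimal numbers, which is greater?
62.14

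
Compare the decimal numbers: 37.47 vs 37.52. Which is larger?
37.52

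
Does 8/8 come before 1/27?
No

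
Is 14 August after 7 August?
Yes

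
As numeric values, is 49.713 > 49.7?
True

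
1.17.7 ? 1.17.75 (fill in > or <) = <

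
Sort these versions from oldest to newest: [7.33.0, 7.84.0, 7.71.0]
[7.33.0, 7.71.0, 7.84.0]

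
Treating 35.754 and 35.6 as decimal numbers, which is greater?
35.754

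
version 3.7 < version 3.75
True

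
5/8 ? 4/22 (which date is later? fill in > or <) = >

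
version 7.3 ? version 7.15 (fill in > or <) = <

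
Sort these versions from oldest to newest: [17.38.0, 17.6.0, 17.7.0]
[17.6.0, 17.7.0, 17.38.0]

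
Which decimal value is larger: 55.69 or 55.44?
55.69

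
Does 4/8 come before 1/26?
No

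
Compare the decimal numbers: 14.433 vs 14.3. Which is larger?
14.433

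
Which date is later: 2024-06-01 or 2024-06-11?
2024-06-11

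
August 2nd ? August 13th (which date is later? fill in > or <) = <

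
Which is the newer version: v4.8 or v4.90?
v4.90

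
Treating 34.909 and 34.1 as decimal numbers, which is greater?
34.909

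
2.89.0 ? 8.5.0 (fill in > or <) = <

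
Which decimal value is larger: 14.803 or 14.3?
14.803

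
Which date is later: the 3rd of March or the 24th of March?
the 24th of March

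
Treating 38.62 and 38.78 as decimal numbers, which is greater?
38.78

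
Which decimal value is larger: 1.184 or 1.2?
1.2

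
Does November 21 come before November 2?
No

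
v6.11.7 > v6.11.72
False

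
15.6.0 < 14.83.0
False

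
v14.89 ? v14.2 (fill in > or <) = >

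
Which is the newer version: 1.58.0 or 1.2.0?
1.58.0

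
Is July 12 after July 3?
Yes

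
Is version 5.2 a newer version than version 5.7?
No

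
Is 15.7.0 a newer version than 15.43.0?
No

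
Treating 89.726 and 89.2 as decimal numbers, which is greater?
89.726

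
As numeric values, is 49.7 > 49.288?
True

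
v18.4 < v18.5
True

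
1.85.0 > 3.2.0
False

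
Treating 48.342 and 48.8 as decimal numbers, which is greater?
48.8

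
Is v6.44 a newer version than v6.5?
Yes. Version numbers are compared segment by segment as integers, not as decimals: minor version 44 > 5, so v6.44 > v6.5 (even though the decimal 6.44 < 6.5).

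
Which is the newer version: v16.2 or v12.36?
v16.2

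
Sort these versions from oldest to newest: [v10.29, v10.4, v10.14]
[v10.4, v10.14, v10.29]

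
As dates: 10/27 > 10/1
True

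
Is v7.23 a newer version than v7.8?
Yes. Version numbers are compared segment by segment as integers, not as decimals: minor version 23 > 8, so v7.23 > v7.8 (even though the decimal 7.23 < 7.8).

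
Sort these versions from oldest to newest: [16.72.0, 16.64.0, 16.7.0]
[16.7.0, 16.64.0, 16.72.0]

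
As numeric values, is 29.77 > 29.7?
True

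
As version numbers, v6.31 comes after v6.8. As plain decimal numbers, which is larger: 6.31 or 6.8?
6.8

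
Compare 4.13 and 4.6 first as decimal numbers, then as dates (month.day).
As decimals: 4.13 < 4.6. As dates: 4/13 is later than 4/6 (day 13 > day 6).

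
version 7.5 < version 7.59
True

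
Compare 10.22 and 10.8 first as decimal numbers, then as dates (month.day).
As decimals: 10.22 < 10.8. As dates: 10/22 is later than 10/8 (day 22 > day 8).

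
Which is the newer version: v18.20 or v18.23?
v18.23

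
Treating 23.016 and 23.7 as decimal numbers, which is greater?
23.7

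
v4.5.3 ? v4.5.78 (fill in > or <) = <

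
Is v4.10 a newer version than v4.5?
Yes. Version numbers are compared segment by segment as integers, not as decimals: minor version 10 > 5, so v4.10 > v4.5 (even though the decimal 4.10 < 4.5).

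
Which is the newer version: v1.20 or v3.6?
v3.6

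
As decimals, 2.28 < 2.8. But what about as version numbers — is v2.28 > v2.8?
True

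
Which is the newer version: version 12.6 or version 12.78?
version 12.78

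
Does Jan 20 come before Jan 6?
No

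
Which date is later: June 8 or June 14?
June 14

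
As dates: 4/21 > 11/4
False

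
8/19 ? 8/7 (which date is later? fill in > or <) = >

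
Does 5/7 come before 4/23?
No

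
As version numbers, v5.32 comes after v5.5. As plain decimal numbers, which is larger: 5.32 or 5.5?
5.5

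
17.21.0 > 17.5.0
True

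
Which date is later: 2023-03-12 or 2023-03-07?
2023-03-12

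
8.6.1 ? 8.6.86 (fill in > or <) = <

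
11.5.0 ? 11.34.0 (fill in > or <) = <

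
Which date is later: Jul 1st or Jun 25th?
Jul 1st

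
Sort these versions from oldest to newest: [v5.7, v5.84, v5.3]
[v5.3, v5.7, v5.84]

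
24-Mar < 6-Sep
True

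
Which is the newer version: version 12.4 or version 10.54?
version 12.4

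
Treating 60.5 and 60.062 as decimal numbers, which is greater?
60.5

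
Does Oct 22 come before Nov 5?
Yes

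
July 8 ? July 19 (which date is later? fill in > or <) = <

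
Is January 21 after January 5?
Yes. Day 21 comes after day 5 in January — this is a date comparison, not a decimal one (the decimal 1.21 would be smaller than 1.5).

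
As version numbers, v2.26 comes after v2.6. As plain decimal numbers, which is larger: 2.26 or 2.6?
2.6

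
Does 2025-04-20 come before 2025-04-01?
No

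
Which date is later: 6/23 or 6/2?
6/23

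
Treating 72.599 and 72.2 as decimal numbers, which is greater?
72.599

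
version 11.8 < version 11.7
False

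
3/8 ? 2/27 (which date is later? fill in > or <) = >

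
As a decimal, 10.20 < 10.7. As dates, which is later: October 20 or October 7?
October 20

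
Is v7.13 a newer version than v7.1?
Yes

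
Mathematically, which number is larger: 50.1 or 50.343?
50.343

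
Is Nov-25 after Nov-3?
Yes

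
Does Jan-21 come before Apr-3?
Yes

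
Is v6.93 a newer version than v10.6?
No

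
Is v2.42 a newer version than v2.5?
Yes. Version numbers are compared segment by segment as integers, not as decimals: minor version 42 > 5, so v2.42 > v2.5 (even though the decimal 2.42 < 2.5).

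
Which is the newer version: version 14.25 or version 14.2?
version 14.25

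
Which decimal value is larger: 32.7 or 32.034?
32.7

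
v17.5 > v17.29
False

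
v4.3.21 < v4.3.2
False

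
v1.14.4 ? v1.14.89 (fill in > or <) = <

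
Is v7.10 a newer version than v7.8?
Yes. Version numbers are compared segment by segment as integers, not as decimals: minor version 10 > 8, so v7.10 > v7.8 (even though the decimal 7.10 < 7.8).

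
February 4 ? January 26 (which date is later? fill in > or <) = >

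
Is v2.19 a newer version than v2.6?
Yes. Version numbers are compared segment by segment as integers, not as decimals: minor version 19 > 6, so v2.19 > v2.6 (even though the decimal 2.19 < 2.6).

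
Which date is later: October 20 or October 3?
October 20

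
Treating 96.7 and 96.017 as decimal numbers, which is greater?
96.7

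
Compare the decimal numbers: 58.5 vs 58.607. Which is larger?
58.607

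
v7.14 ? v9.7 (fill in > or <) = <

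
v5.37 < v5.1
False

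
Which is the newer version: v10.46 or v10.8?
v10.46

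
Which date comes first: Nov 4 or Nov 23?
Nov 4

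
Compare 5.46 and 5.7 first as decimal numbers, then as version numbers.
As decimals: 5.46 < 5.7. As versions: v5.46 > v5.7 (minor version 46 > 7).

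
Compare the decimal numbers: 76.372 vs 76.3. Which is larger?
76.372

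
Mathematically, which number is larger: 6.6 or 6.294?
6.6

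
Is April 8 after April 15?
No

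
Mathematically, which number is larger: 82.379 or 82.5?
82.5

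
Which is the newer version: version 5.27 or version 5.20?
version 5.27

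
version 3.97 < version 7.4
True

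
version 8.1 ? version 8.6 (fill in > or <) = <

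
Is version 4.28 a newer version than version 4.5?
Yes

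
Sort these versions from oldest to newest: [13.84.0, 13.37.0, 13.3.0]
[13.3.0, 13.37.0, 13.84.0]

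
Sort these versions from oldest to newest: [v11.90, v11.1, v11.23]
[v11.1, v11.23, v11.90]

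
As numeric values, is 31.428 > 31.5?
False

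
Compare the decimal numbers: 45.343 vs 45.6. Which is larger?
45.6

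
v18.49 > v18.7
True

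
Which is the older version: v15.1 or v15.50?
v15.1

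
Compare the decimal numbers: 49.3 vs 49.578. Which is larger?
49.578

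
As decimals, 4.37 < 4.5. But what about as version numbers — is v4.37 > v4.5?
True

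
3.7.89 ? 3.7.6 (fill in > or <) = >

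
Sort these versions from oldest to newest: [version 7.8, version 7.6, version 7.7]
[version 7.6, version 7.7, version 7.8]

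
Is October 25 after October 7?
Yes. Day 25 comes after day 7 in October — this is a date comparison, not a decimal one (the decimal 10.25 would be smaller than 10.7).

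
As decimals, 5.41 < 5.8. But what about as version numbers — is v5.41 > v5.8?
True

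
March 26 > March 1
True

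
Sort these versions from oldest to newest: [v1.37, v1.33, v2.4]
[v1.33, v1.37, v2.4]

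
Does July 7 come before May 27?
No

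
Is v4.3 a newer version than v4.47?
No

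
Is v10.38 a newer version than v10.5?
Yes. Version numbers are compared segment by segment as integers, not as decimals: minor version 38 > 5, so v10.38 > v10.5 (even though the decimal 10.38 < 10.5).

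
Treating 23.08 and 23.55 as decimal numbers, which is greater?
23.55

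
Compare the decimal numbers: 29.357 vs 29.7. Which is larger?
29.7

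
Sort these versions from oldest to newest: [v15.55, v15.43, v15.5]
[v15.5, v15.43, v15.55]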